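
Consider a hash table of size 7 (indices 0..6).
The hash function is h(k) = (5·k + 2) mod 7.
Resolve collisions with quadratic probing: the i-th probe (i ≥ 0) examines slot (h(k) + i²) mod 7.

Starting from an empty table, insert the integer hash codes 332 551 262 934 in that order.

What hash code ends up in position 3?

332

332 hashes to 3; slot 3 is free → place at 3.
551 hashes to 6; slot 6 is free → place at 6.
262 hashes to 3; 3 taken → place at 4.
934 hashes to 3; 3,4 taken → place at 0.
Table: [934, ∅, ∅, 332, 262, ∅, 551]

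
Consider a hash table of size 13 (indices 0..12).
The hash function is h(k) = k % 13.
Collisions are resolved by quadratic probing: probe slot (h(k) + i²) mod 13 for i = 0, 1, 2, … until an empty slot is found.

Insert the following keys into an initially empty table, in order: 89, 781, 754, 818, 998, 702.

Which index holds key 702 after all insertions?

Insert 89: h=11, slot 11 empty => index 11.
Insert 781: h=1, slot 1 empty => index 1.
Insert 754: h=0, slot 0 empty => index 0.
Insert 818: h=12, slot 12 empty => index 12.
Insert 998: h=10, slot 10 empty => index 10.
Insert 702: h=0, slots 0,1 occupied => index 4.
Table: [754, 781, ∅, ∅, 702, ∅, ∅, ∅, ∅, ∅, 998, 89, 818]

4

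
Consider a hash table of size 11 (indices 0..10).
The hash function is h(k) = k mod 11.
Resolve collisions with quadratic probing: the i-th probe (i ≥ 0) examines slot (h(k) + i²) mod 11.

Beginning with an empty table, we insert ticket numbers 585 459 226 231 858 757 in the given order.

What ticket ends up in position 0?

231

585: h=2 => slot 2
459: h=8 => slot 8
226: h=6 => slot 6
231: h=0 => slot 0
858: h=0, probe 0,1 => slot 1
757: h=9 => slot 9
Table: [231, 858, 585, ., ., ., 226, ., 459, 757, .]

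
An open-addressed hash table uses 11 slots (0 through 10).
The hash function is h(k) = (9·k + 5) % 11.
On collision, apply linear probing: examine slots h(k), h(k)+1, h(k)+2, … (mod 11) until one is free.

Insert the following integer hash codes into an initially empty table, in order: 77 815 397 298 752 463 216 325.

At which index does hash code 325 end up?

77: h=5 → slot 5
815: h=3 → slot 3
397: h=3, probe 3,4 → slot 4
298: h=3, probe 3,4,5,6 → slot 6
752: h=8 → slot 8
463: h=3, probe 3,4,5,6,7 → slot 7
216: h=2 → slot 2
325: h=4, probe 4,5,6,7,8,9 → slot 9
Table: [_, _, 216, 815, 397, 77, 298, 463, 752, 325, _]

9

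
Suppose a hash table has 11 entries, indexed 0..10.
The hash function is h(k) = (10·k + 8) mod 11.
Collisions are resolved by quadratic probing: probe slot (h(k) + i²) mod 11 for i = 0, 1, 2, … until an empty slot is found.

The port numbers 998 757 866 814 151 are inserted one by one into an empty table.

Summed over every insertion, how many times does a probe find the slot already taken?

3

998: h=0 => slot 0
757: h=10 => slot 10
866: h=0, probe 0,1 => slot 1
814: h=8 => slot 8
151: h=0, probe 0,1,4 => slot 4
Table: [998, 866, ., ., 151, ., ., ., 814, ., 757]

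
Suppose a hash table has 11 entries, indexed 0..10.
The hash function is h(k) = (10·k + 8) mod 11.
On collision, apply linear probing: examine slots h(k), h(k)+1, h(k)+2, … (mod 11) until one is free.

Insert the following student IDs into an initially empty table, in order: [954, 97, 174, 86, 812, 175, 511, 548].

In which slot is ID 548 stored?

Insert 954: h=0, slot 0 empty → index 0.
Insert 97: h=10, slot 10 empty → index 10.
Insert 174: h=10, slots 10,0 occupied → index 1.
Insert 86: h=10, slots 10,0,1 occupied → index 2.
Insert 812: h=10, slots 10,0,1,2 occupied → index 3.
Insert 175: h=9, slot 9 empty → index 9.
Insert 511: h=3, slot 3 occupied → index 4.
Insert 548: h=10, slots 10,0,1,2,3,4 occupied → index 5.
Table: [954, 174, 86, 812, 511, 548, ., ., ., 175, 97]

5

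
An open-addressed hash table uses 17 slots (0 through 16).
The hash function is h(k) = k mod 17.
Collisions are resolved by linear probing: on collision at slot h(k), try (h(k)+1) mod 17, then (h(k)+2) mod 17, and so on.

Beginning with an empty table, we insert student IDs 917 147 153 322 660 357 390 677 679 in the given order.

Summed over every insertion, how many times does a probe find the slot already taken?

14

917 hashes to 16; slot 16 is free → place at 16.
147 hashes to 11; slot 11 is free → place at 11.
153 hashes to 0; slot 0 is free → place at 0.
322 hashes to 16; 16,0 taken → place at 1.
660 hashes to 14; slot 14 is free → place at 14.
357 hashes to 0; 0,1 taken → place at 2.
390 hashes to 16; 16,0,1,2 taken → place at 3.
677 hashes to 14; 14 taken → place at 15.
679 hashes to 16; 16,0,1,2,3 taken → place at 4.
Table: [153, 322, 357, 390, 679, -, -, -, -, -, -, 147, -, -, 660, 677, 917]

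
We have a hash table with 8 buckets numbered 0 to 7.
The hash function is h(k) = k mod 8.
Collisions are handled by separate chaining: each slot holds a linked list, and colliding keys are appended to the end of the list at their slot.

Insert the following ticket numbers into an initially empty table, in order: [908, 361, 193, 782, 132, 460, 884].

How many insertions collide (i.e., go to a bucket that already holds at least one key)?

4

908 -> bucket 4
361 -> bucket 1
193 -> bucket 1 (collision)
782 -> bucket 6
132 -> bucket 4 (collision)
460 -> bucket 4 (collision)
884 -> bucket 4 (collision)
Final buckets:
0: ∅
1: 361 -> 193
2: ∅
3: ∅
4: 908 -> 132 -> 460 -> 884
5: ∅
6: 782
7: ∅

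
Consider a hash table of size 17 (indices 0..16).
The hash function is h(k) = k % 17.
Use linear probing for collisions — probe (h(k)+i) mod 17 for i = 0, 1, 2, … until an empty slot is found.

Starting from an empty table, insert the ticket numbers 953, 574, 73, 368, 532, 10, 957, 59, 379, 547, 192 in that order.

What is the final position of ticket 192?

12

953 hashes to 1; slot 1 is free => place at 1.
574 hashes to 13; slot 13 is free => place at 13.
73 hashes to 5; slot 5 is free => place at 5.
368 hashes to 11; slot 11 is free => place at 11.
532 hashes to 5; 5 taken => place at 6.
10 hashes to 10; slot 10 is free => place at 10.
957 hashes to 5; 5,6 taken => place at 7.
59 hashes to 8; slot 8 is free => place at 8.
379 hashes to 5; 5,6,7,8 taken => place at 9.
547 hashes to 3; slot 3 is free => place at 3.
192 hashes to 5; 5,6,7,8,9,10,11 taken => place at 12.
Table: [—, 953, —, 547, —, 73, 532, 957, 59, 379, 10, 368, 192, 574, —, —, —]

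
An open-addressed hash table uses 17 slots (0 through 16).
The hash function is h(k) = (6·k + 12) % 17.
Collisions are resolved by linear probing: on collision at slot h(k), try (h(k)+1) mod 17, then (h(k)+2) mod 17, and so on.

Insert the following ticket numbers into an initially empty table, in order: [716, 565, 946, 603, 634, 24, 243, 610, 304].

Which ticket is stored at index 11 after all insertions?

Insert 716: h=7, slot 7 empty → index 7.
Insert 565: h=2, slot 2 empty → index 2.
Insert 946: h=10, slot 10 empty → index 10.
Insert 603: h=9, slot 9 empty → index 9.
Insert 634: h=8, slot 8 empty → index 8.
Insert 24: h=3, slot 3 empty → index 3.
Insert 243: h=8, slots 8,9,10 occupied → index 11.
Insert 610: h=0, slot 0 empty → index 0.
Insert 304: h=0, slot 0 occupied → index 1.
Table: [610, 304, 565, 24, —, —, —, 716, 634, 603, 946, 243, —, —, —, —, —]

243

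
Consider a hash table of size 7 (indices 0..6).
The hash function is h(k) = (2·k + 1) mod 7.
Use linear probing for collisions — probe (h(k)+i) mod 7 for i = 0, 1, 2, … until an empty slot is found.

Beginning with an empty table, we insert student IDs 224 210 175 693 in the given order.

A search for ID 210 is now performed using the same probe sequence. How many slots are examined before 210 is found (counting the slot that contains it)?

Insert 224: h=1, slot 1 empty → index 1.
Insert 210: h=1, slot 1 occupied → index 2.
Insert 175: h=1, slots 1,2 occupied → index 3.
Insert 693: h=1, slots 1,2,3 occupied → index 4.
Table: [∅, 224, 210, 175, 693, ∅, ∅]
Lookup 210: h=1, probe 1,2 → found at 2.

2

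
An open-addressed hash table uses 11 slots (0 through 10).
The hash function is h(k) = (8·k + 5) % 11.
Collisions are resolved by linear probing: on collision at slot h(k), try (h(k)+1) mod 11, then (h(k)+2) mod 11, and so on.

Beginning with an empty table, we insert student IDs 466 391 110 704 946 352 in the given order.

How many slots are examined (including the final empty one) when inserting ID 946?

Insert 466: h=4, slot 4 empty => index 4.
Insert 391: h=9, slot 9 empty => index 9.
Insert 110: h=5, slot 5 empty => index 5.
Insert 704: h=5, slot 5 occupied => index 6.
Insert 946: h=5, slots 5,6 occupied => index 7.
Insert 352: h=5, slots 5,6,7 occupied => index 8.
Table: [., ., ., ., 466, 110, 704, 946, 352, 391, .]

3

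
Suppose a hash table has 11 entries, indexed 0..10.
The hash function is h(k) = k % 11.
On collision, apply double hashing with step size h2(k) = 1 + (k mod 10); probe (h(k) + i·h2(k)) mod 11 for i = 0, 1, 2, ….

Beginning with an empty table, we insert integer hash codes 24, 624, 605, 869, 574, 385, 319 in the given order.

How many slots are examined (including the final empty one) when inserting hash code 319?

24: h=2 => slot 2
624: h=8 => slot 8
605: h=0 => slot 0
869: h=0, h2=10, probe 0,10 => slot 10
574: h=2, h2=5, probe 2,7 => slot 7
385: h=0, h2=6, probe 0,6 => slot 6
319: h=0, h2=10, probe 0,10,9 => slot 9
Table: [605, -, 24, -, -, -, 385, 574, 624, 319, 869]

3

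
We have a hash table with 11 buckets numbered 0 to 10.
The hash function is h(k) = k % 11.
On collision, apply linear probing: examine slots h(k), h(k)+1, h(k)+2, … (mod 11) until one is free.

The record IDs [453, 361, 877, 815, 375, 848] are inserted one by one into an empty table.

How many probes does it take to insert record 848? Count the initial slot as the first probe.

453: h=2 => slot 2
361: h=9 => slot 9
877: h=8 => slot 8
815: h=1 => slot 1
375: h=1, probe 1,2,3 => slot 3
848: h=1, probe 1,2,3,4 => slot 4
Table: [∅, 815, 453, 375, 848, ∅, ∅, ∅, 877, 361, ∅]

4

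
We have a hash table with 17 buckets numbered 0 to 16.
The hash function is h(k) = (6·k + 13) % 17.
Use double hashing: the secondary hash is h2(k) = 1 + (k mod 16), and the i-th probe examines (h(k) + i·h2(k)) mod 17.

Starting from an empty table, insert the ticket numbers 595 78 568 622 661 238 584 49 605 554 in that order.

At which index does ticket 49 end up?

7

595: h=13 => slot 13
78: h=5 => slot 5
568: h=4 => slot 4
622: h=5, h2=15, probe 5,3 => slot 3
661: h=1 => slot 1
238: h=13, h2=15, probe 13,11 => slot 11
584: h=15 => slot 15
49: h=1, h2=2, probe 1,3,5,7 => slot 7
605: h=5, h2=14, probe 5,2 => slot 2
554: h=5, h2=11, probe 5,16 => slot 16
Table: [∅, 661, 605, 622, 568, 78, ∅, 49, ∅, ∅, ∅, 238, ∅, 595, ∅, 584, 554]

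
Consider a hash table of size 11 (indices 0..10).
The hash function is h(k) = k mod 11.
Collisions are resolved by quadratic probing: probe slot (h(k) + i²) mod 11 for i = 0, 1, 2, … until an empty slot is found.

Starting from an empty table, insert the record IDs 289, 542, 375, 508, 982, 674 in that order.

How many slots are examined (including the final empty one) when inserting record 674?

5

289 hashes to 3; slot 3 is free => place at 3.
542 hashes to 3; 3 taken => place at 4.
375 hashes to 1; slot 1 is free => place at 1.
508 hashes to 2; slot 2 is free => place at 2.
982 hashes to 3; 3,4 taken => place at 7.
674 hashes to 3; 3,4,7,1 taken => place at 8.
Table: [., 375, 508, 289, 542, ., ., 982, 674, ., .]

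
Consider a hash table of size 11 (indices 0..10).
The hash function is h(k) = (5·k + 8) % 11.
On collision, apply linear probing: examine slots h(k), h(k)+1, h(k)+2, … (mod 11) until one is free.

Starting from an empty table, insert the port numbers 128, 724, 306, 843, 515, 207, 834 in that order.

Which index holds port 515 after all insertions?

128 hashes to 10; slot 10 is free -> place at 10.
724 hashes to 9; slot 9 is free -> place at 9.
306 hashes to 9; 9,10 taken -> place at 0.
843 hashes to 10; 10,0 taken -> place at 1.
515 hashes to 9; 9,10,0,1 taken -> place at 2.
207 hashes to 9; 9,10,0,1,2 taken -> place at 3.
834 hashes to 9; 9,10,0,1,2,3 taken -> place at 4.
Table: [306, 843, 515, 207, 834, ∅, ∅, ∅, ∅, 724, 128]

2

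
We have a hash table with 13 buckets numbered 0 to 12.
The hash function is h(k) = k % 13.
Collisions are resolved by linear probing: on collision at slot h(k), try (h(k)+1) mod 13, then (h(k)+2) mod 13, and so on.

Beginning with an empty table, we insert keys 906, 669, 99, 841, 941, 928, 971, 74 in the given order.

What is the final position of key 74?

Insert 906: h=9, slot 9 empty -> index 9.
Insert 669: h=6, slot 6 empty -> index 6.
Insert 99: h=8, slot 8 empty -> index 8.
Insert 841: h=9, slot 9 occupied -> index 10.
Insert 941: h=5, slot 5 empty -> index 5.
Insert 928: h=5, slots 5,6 occupied -> index 7.
Insert 971: h=9, slots 9,10 occupied -> index 11.
Insert 74: h=9, slots 9,10,11 occupied -> index 12.
Table: [., ., ., ., ., 941, 669, 928, 99, 906, 841, 971, 74]

12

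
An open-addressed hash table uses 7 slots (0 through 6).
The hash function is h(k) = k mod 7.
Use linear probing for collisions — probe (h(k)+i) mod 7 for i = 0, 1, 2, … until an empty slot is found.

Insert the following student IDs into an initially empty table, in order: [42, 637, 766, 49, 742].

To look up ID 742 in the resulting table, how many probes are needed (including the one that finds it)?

Insert 42: h=0, slot 0 empty → index 0.
Insert 637: h=0, slot 0 occupied → index 1.
Insert 766: h=3, slot 3 empty → index 3.
Insert 49: h=0, slots 0,1 occupied → index 2.
Insert 742: h=0, slots 0,1,2,3 occupied → index 4.
Table: [42, 637, 49, 766, 742, ∅, ∅]
Lookup 742: h=0, probe 0,1,2,3,4 → found at 4.

5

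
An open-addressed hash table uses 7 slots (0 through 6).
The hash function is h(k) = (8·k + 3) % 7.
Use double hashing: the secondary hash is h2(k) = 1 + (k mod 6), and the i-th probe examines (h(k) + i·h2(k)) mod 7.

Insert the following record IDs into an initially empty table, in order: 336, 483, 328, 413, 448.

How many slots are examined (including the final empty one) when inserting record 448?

336: h=3 -> slot 3
483: h=3, h2=4, probe 3,0 -> slot 0
328: h=2 -> slot 2
413: h=3, h2=6, probe 3,2,1 -> slot 1
448: h=3, h2=5, probe 3,1,6 -> slot 6
Table: [483, 413, 328, 336, -, -, 448]

3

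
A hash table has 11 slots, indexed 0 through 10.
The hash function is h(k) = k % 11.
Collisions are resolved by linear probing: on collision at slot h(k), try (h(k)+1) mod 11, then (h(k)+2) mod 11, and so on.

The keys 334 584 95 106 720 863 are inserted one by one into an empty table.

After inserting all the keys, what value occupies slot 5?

Insert 334: h=4, slot 4 empty -> index 4.
Insert 584: h=1, slot 1 empty -> index 1.
Insert 95: h=7, slot 7 empty -> index 7.
Insert 106: h=7, slot 7 occupied -> index 8.
Insert 720: h=5, slot 5 empty -> index 5.
Insert 863: h=5, slot 5 occupied -> index 6.
Table: [-, 584, -, -, 334, 720, 863, 95, 106, -, -]

720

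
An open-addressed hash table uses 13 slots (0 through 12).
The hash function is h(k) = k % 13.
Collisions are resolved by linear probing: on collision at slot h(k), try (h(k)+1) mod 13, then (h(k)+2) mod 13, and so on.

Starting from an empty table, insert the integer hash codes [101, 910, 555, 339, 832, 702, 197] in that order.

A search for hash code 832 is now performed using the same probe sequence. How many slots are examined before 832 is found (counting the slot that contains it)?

101: h=10 => slot 10
910: h=0 => slot 0
555: h=9 => slot 9
339: h=1 => slot 1
832: h=0, probe 0,1,2 => slot 2
702: h=0, probe 0,1,2,3 => slot 3
197: h=2, probe 2,3,4 => slot 4
Table: [910, 339, 832, 702, 197, _, _, _, _, 555, 101, _, _]
Lookup 832: h=0, probe 0,1,2 → found at 2.

3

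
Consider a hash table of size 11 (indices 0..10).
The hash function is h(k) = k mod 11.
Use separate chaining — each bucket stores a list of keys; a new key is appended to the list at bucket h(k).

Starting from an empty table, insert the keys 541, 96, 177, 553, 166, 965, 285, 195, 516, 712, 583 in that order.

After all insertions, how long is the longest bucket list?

4

541 → bucket 2
96 → bucket 8
177 → bucket 1
553 → bucket 3
166 → bucket 1 (collision)
965 → bucket 8 (collision)
285 → bucket 10
195 → bucket 8 (collision)
516 → bucket 10 (collision)
712 → bucket 8 (collision)
583 → bucket 0
Final buckets:
0: 583
1: 177 -> 166
2: 541
3: 553
4: -
5: -
6: -
7: -
8: 96 -> 965 -> 195 -> 712
9: -
10: 285 -> 516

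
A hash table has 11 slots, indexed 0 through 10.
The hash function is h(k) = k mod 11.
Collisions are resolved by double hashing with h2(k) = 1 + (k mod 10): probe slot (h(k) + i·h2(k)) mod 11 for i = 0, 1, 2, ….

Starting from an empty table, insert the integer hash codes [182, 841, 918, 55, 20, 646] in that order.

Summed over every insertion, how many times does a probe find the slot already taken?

182: h=6 => slot 6
841: h=5 => slot 5
918: h=5, h2=9, probe 5,3 => slot 3
55: h=0 => slot 0
20: h=9 => slot 9
646: h=8 => slot 8
Table: [55, ., ., 918, ., 841, 182, ., 646, 20, .]

1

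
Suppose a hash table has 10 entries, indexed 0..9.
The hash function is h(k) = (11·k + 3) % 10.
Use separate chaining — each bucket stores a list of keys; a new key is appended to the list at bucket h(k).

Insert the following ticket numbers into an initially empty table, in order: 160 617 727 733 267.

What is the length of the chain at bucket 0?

160 -> bucket 3
617 -> bucket 0
727 -> bucket 0 (collision)
733 -> bucket 6
267 -> bucket 0 (collision)
Final buckets:
0: 617 -> 727 -> 267
1: ∅
2: ∅
3: 160
4: ∅
5: ∅
6: 733
7: ∅
8: ∅
9: ∅

3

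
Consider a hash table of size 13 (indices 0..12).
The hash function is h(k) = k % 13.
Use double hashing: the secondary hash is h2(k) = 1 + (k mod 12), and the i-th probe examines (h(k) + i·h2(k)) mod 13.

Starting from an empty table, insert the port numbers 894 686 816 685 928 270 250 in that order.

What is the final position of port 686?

0

894 hashes to 10; slot 10 is free -> place at 10.
686 hashes to 10, h2=3; 10 taken -> place at 0.
816 hashes to 10, h2=1; 10 taken -> place at 11.
685 hashes to 9; slot 9 is free -> place at 9.
928 hashes to 5; slot 5 is free -> place at 5.
270 hashes to 10, h2=7; 10 taken -> place at 4.
250 hashes to 3; slot 3 is free -> place at 3.
Table: [686, ∅, ∅, 250, 270, 928, ∅, ∅, ∅, 685, 894, 816, ∅]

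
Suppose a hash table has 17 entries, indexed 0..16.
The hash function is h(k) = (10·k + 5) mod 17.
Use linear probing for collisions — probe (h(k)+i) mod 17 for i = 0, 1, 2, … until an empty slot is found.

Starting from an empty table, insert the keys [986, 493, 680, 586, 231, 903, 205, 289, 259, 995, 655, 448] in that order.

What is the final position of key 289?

986: h=5 → slot 5
493: h=5, probe 5,6 → slot 6
680: h=5, probe 5,6,7 → slot 7
586: h=0 → slot 0
231: h=3 → slot 3
903: h=8 → slot 8
205: h=15 → slot 15
289: h=5, probe 5,6,7,8,9 → slot 9
259: h=11 → slot 11
995: h=10 → slot 10
655: h=10, probe 10,11,12 → slot 12
448: h=14 → slot 14
Table: [586, _, _, 231, _, 986, 493, 680, 903, 289, 995, 259, 655, _, 448, 205, _]

9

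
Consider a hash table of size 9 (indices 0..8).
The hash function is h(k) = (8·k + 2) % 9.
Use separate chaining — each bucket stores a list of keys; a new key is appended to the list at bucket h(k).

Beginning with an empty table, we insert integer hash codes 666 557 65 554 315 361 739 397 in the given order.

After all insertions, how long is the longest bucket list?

Insert 666: h=2, bucket 2 empty → new chain.
Insert 557: h=3, bucket 3 empty → new chain.
Insert 65: h=0, bucket 0 empty → new chain.
Insert 554: h=6, bucket 6 empty → new chain.
Insert 315: h=2, bucket 2 nonempty → append to chain.
Insert 361: h=1, bucket 1 empty → new chain.
Insert 739: h=1, bucket 1 nonempty → append to chain.
Insert 397: h=1, bucket 1 nonempty → append to chain.
Final buckets:
0: 65
1: 361 -> 739 -> 397
2: 666 -> 315
3: 557
4: ∅
5: ∅
6: 554
7: ∅
8: ∅

3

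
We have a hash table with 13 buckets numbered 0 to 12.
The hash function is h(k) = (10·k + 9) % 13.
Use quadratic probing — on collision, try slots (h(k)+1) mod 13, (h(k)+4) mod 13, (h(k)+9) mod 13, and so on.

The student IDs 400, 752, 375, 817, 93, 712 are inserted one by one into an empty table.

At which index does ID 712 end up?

400: h=5 => slot 5
752: h=2 => slot 2
375: h=2, probe 2,3 => slot 3
817: h=2, probe 2,3,6 => slot 6
93: h=3, probe 3,4 => slot 4
712: h=5, probe 5,6,9 => slot 9
Table: [_, _, 752, 375, 93, 400, 817, _, _, 712, _, _, _]

9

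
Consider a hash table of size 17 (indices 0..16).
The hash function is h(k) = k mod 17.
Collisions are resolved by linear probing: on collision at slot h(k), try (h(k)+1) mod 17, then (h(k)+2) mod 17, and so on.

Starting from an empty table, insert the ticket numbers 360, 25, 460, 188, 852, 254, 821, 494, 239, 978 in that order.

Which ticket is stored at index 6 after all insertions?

494

360: h=3 → slot 3
25: h=8 → slot 8
460: h=1 → slot 1
188: h=1, probe 1,2 → slot 2
852: h=2, probe 2,3,4 → slot 4
254: h=16 → slot 16
821: h=5 → slot 5
494: h=1, probe 1,2,3,4,5,6 → slot 6
239: h=1, probe 1,2,3,4,5,6,7 → slot 7
978: h=9 → slot 9
Table: [-, 460, 188, 360, 852, 821, 494, 239, 25, 978, -, -, -, -, -, -, 254]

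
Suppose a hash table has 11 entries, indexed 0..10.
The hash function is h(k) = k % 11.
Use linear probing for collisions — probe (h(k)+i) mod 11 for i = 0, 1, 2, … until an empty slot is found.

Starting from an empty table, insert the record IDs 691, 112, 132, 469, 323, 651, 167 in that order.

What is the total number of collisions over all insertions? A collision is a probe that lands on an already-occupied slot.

4

Insert 691: h=9, slot 9 empty => index 9.
Insert 112: h=2, slot 2 empty => index 2.
Insert 132: h=0, slot 0 empty => index 0.
Insert 469: h=7, slot 7 empty => index 7.
Insert 323: h=4, slot 4 empty => index 4.
Insert 651: h=2, slot 2 occupied => index 3.
Insert 167: h=2, slots 2,3,4 occupied => index 5.
Table: [132, ., 112, 651, 323, 167, ., 469, ., 691, .]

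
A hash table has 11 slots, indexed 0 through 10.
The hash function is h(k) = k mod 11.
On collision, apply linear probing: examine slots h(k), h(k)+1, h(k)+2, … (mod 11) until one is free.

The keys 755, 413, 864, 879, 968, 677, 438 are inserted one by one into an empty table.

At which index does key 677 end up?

9

755 hashes to 7; slot 7 is free => place at 7.
413 hashes to 6; slot 6 is free => place at 6.
864 hashes to 6; 6,7 taken => place at 8.
879 hashes to 10; slot 10 is free => place at 10.
968 hashes to 0; slot 0 is free => place at 0.
677 hashes to 6; 6,7,8 taken => place at 9.
438 hashes to 9; 9,10,0 taken => place at 1.
Table: [968, 438, -, -, -, -, 413, 755, 864, 677, 879]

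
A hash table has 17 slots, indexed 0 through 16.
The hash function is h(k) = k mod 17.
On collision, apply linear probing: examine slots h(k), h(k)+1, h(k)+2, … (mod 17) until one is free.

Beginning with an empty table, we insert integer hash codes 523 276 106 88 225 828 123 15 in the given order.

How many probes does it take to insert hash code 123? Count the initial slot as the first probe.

523 hashes to 13; slot 13 is free -> place at 13.
276 hashes to 4; slot 4 is free -> place at 4.
106 hashes to 4; 4 taken -> place at 5.
88 hashes to 3; slot 3 is free -> place at 3.
225 hashes to 4; 4,5 taken -> place at 6.
828 hashes to 12; slot 12 is free -> place at 12.
123 hashes to 4; 4,5,6 taken -> place at 7.
15 hashes to 15; slot 15 is free -> place at 15.
Table: [—, —, —, 88, 276, 106, 225, 123, —, —, —, —, 828, 523, —, 15, —]

4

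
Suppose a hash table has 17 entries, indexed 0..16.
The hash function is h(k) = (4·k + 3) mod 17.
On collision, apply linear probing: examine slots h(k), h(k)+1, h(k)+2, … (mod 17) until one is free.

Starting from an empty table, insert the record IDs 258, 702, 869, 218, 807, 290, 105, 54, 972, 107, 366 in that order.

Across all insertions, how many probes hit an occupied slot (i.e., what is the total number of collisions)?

258 hashes to 15; slot 15 is free -> place at 15.
702 hashes to 6; slot 6 is free -> place at 6.
869 hashes to 11; slot 11 is free -> place at 11.
218 hashes to 8; slot 8 is free -> place at 8.
807 hashes to 1; slot 1 is free -> place at 1.
290 hashes to 7; slot 7 is free -> place at 7.
105 hashes to 15; 15 taken -> place at 16.
54 hashes to 15; 15,16 taken -> place at 0.
972 hashes to 15; 15,16,0,1 taken -> place at 2.
107 hashes to 6; 6,7,8 taken -> place at 9.
366 hashes to 5; slot 5 is free -> place at 5.
Table: [54, 807, 972, —, —, 366, 702, 290, 218, 107, —, 869, —, —, —, 258, 105]

10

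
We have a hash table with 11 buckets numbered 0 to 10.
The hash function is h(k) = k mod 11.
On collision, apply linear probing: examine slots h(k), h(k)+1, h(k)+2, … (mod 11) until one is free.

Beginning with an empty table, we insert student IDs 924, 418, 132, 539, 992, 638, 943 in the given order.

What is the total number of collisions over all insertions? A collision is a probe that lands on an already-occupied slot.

13

924: h=0 → slot 0
418: h=0, probe 0,1 → slot 1
132: h=0, probe 0,1,2 → slot 2
539: h=0, probe 0,1,2,3 → slot 3
992: h=2, probe 2,3,4 → slot 4
638: h=0, probe 0,1,2,3,4,5 → slot 5
943: h=8 → slot 8
Table: [924, 418, 132, 539, 992, 638, ∅, ∅, 943, ∅, ∅]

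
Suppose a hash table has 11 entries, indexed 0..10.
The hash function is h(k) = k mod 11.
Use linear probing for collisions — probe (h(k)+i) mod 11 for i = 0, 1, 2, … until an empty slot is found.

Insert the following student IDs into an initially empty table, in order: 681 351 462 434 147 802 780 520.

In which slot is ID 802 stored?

2

Insert 681: h=10, slot 10 empty → index 10.
Insert 351: h=10, slot 10 occupied → index 0.
Insert 462: h=0, slot 0 occupied → index 1.
Insert 434: h=5, slot 5 empty → index 5.
Insert 147: h=4, slot 4 empty → index 4.
Insert 802: h=10, slots 10,0,1 occupied → index 2.
Insert 780: h=10, slots 10,0,1,2 occupied → index 3.
Insert 520: h=3, slots 3,4,5 occupied → index 6.
Table: [351, 462, 802, 780, 147, 434, 520, -, -, -, 681]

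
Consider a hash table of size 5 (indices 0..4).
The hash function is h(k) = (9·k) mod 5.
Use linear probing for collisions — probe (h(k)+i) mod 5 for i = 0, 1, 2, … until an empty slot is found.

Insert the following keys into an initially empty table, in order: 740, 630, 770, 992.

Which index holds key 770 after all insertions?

740: h=0 → slot 0
630: h=0, probe 0,1 → slot 1
770: h=0, probe 0,1,2 → slot 2
992: h=3 → slot 3
Table: [740, 630, 770, 992, ∅]

2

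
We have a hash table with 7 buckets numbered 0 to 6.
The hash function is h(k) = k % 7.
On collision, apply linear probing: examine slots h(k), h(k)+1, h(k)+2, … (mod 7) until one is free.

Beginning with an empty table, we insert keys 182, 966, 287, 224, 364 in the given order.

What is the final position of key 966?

182: h=0 -> slot 0
966: h=0, probe 0,1 -> slot 1
287: h=0, probe 0,1,2 -> slot 2
224: h=0, probe 0,1,2,3 -> slot 3
364: h=0, probe 0,1,2,3,4 -> slot 4
Table: [182, 966, 287, 224, 364, ., .]

1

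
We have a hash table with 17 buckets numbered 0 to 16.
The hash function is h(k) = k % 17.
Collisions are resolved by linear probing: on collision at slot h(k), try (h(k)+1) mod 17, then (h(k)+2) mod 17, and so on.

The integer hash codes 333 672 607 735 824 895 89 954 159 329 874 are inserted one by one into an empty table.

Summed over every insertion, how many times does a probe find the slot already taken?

8

333 hashes to 10; slot 10 is free → place at 10.
672 hashes to 9; slot 9 is free → place at 9.
607 hashes to 12; slot 12 is free → place at 12.
735 hashes to 4; slot 4 is free → place at 4.
824 hashes to 8; slot 8 is free → place at 8.
895 hashes to 11; slot 11 is free → place at 11.
89 hashes to 4; 4 taken → place at 5.
954 hashes to 2; slot 2 is free → place at 2.
159 hashes to 6; slot 6 is free → place at 6.
329 hashes to 6; 6 taken → place at 7.
874 hashes to 7; 7,8,9,10,11,12 taken → place at 13.
Table: [_, _, 954, _, 735, 89, 159, 329, 824, 672, 333, 895, 607, 874, _, _, _]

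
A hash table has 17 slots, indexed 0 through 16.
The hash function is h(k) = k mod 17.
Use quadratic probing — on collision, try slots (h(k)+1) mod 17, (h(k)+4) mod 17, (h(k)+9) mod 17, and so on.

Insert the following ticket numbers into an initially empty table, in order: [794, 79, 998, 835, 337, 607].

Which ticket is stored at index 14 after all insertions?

337

794 hashes to 12; slot 12 is free => place at 12.
79 hashes to 11; slot 11 is free => place at 11.
998 hashes to 12; 12 taken => place at 13.
835 hashes to 2; slot 2 is free => place at 2.
337 hashes to 14; slot 14 is free => place at 14.
607 hashes to 12; 12,13 taken => place at 16.
Table: [-, -, 835, -, -, -, -, -, -, -, -, 79, 794, 998, 337, -, 607]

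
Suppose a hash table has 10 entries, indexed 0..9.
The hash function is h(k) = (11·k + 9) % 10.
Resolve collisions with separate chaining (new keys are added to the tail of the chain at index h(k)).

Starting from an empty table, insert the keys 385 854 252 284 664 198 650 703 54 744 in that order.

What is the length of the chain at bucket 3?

Insert 385: h=4, bucket 4 empty -> new chain.
Insert 854: h=3, bucket 3 empty -> new chain.
Insert 252: h=1, bucket 1 empty -> new chain.
Insert 284: h=3, bucket 3 nonempty -> append to chain.
Insert 664: h=3, bucket 3 nonempty -> append to chain.
Insert 198: h=7, bucket 7 empty -> new chain.
Insert 650: h=9, bucket 9 empty -> new chain.
Insert 703: h=2, bucket 2 empty -> new chain.
Insert 54: h=3, bucket 3 nonempty -> append to chain.
Insert 744: h=3, bucket 3 nonempty -> append to chain.
Final buckets:
0: _
1: 252
2: 703
3: 854 -> 284 -> 664 -> 54 -> 744
4: 385
5: _
6: _
7: 198
8: _
9: 650

5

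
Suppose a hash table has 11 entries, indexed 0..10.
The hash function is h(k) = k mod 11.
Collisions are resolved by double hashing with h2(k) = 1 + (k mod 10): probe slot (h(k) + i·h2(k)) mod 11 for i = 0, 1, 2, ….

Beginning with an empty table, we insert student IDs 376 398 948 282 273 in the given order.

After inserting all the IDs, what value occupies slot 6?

273

Insert 376: h=2, slot 2 empty -> index 2.
Insert 398: h=2, h2=9, slot 2 occupied -> index 0.
Insert 948: h=2, h2=9, slots 2,0 occupied -> index 9.
Insert 282: h=7, slot 7 empty -> index 7.
Insert 273: h=9, h2=4, slots 9,2 occupied -> index 6.
Table: [398, _, 376, _, _, _, 273, 282, _, 948, _]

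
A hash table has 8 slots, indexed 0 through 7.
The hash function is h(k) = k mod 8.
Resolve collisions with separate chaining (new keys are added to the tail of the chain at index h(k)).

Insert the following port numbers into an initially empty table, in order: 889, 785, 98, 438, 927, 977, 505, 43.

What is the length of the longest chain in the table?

4

Insert 889: h=1, bucket 1 empty → new chain.
Insert 785: h=1, bucket 1 nonempty → append to chain.
Insert 98: h=2, bucket 2 empty → new chain.
Insert 438: h=6, bucket 6 empty → new chain.
Insert 927: h=7, bucket 7 empty → new chain.
Insert 977: h=1, bucket 1 nonempty → append to chain.
Insert 505: h=1, bucket 1 nonempty → append to chain.
Insert 43: h=3, bucket 3 empty → new chain.
Final buckets:
0: .
1: 889 -> 785 -> 977 -> 505
2: 98
3: 43
4: .
5: .
6: 438
7: 927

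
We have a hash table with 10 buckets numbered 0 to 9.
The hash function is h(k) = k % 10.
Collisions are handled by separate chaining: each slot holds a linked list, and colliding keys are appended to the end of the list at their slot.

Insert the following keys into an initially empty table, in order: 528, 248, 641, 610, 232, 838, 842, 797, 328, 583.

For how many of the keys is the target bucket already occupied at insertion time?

4

528 → bucket 8
248 → bucket 8 (collision)
641 → bucket 1
610 → bucket 0
232 → bucket 2
838 → bucket 8 (collision)
842 → bucket 2 (collision)
797 → bucket 7
328 → bucket 8 (collision)
583 → bucket 3
Final buckets:
0: 610
1: 641
2: 232 -> 842
3: 583
4: _
5: _
6: _
7: 797
8: 528 -> 248 -> 838 -> 328
9: _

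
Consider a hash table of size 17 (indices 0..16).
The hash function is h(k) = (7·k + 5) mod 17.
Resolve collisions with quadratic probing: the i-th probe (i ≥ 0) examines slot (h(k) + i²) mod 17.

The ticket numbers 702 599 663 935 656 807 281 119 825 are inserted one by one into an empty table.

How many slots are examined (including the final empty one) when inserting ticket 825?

2

Insert 702: h=6, slot 6 empty => index 6.
Insert 599: h=16, slot 16 empty => index 16.
Insert 663: h=5, slot 5 empty => index 5.
Insert 935: h=5, slots 5,6 occupied => index 9.
Insert 656: h=7, slot 7 empty => index 7.
Insert 807: h=10, slot 10 empty => index 10.
Insert 281: h=0, slot 0 empty => index 0.
Insert 119: h=5, slots 5,6,9 occupied => index 14.
Insert 825: h=0, slot 0 occupied => index 1.
Table: [281, 825, —, —, —, 663, 702, 656, —, 935, 807, —, —, —, 119, —, 599]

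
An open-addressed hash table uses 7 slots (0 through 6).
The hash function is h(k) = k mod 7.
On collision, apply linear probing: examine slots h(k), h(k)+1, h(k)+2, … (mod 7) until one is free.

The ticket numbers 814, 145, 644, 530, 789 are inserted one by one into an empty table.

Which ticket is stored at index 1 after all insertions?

814: h=2 -> slot 2
145: h=5 -> slot 5
644: h=0 -> slot 0
530: h=5, probe 5,6 -> slot 6
789: h=5, probe 5,6,0,1 -> slot 1
Table: [644, 789, 814, _, _, 145, 530]

789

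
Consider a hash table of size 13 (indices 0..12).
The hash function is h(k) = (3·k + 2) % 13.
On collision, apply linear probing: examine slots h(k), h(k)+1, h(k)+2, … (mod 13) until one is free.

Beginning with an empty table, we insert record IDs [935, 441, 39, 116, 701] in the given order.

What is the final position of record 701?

3

935: h=12 → slot 12
441: h=12, probe 12,0 → slot 0
39: h=2 → slot 2
116: h=12, probe 12,0,1 → slot 1
701: h=12, probe 12,0,1,2,3 → slot 3
Table: [441, 116, 39, 701, -, -, -, -, -, -, -, -, 935]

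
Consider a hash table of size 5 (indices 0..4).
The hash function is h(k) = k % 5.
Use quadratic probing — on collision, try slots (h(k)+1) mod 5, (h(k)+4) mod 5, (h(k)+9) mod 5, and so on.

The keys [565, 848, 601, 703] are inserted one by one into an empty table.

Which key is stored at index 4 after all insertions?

703

Insert 565: h=0, slot 0 empty -> index 0.
Insert 848: h=3, slot 3 empty -> index 3.
Insert 601: h=1, slot 1 empty -> index 1.
Insert 703: h=3, slot 3 occupied -> index 4.
Table: [565, 601, -, 848, 703]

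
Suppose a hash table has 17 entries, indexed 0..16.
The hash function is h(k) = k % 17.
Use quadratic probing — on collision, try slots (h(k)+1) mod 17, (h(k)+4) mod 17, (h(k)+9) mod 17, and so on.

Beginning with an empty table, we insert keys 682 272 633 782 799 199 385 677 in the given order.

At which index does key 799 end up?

682 hashes to 2; slot 2 is free => place at 2.
272 hashes to 0; slot 0 is free => place at 0.
633 hashes to 4; slot 4 is free => place at 4.
782 hashes to 0; 0 taken => place at 1.
799 hashes to 0; 0,1,4 taken => place at 9.
199 hashes to 12; slot 12 is free => place at 12.
385 hashes to 11; slot 11 is free => place at 11.
677 hashes to 14; slot 14 is free => place at 14.
Table: [272, 782, 682, ., 633, ., ., ., ., 799, ., 385, 199, ., 677, ., .]

9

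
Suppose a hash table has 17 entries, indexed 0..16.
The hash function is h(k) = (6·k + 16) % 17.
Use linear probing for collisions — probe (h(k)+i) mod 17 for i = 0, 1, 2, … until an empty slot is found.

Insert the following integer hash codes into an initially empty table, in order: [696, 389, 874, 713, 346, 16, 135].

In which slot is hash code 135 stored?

696 hashes to 10; slot 10 is free -> place at 10.
389 hashes to 4; slot 4 is free -> place at 4.
874 hashes to 7; slot 7 is free -> place at 7.
713 hashes to 10; 10 taken -> place at 11.
346 hashes to 1; slot 1 is free -> place at 1.
16 hashes to 10; 10,11 taken -> place at 12.
135 hashes to 10; 10,11,12 taken -> place at 13.
Table: [∅, 346, ∅, ∅, 389, ∅, ∅, 874, ∅, ∅, 696, 713, 16, 135, ∅, ∅, ∅]

13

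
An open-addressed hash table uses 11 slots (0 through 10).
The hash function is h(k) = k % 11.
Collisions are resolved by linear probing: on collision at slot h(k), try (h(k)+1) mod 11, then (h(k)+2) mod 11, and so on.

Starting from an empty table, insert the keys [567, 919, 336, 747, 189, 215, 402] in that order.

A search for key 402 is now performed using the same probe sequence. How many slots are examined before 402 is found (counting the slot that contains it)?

6

567 hashes to 6; slot 6 is free -> place at 6.
919 hashes to 6; 6 taken -> place at 7.
336 hashes to 6; 6,7 taken -> place at 8.
747 hashes to 10; slot 10 is free -> place at 10.
189 hashes to 2; slot 2 is free -> place at 2.
215 hashes to 6; 6,7,8 taken -> place at 9.
402 hashes to 6; 6,7,8,9,10 taken -> place at 0.
Table: [402, _, 189, _, _, _, 567, 919, 336, 215, 747]
Lookup 402: h=6, probe 6,7,8,9,10,0 → found at 0.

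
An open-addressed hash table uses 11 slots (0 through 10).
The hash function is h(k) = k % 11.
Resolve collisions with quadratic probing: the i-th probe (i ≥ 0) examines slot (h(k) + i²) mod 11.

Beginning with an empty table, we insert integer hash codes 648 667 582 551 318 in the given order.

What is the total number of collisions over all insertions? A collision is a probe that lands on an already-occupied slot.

648: h=10 → slot 10
667: h=7 → slot 7
582: h=10, probe 10,0 → slot 0
551: h=1 → slot 1
318: h=10, probe 10,0,3 → slot 3
Table: [582, 551, ., 318, ., ., ., 667, ., ., 648]

3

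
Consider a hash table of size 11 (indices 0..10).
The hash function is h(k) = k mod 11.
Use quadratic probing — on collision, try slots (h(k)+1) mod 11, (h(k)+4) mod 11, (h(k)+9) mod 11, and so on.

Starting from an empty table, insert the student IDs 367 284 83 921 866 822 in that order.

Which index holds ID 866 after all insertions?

367: h=4 → slot 4
284: h=9 → slot 9
83: h=6 → slot 6
921: h=8 → slot 8
866: h=8, probe 8,9,1 → slot 1
822: h=8, probe 8,9,1,6,2 → slot 2
Table: [∅, 866, 822, ∅, 367, ∅, 83, ∅, 921, 284, ∅]

1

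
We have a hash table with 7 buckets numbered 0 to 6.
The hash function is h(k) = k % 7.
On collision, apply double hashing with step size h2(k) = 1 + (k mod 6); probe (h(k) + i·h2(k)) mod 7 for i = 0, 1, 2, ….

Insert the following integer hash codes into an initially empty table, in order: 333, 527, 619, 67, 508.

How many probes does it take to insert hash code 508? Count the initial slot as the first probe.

333: h=4 -> slot 4
527: h=2 -> slot 2
619: h=3 -> slot 3
67: h=4, h2=2, probe 4,6 -> slot 6
508: h=4, h2=5, probe 4,2,0 -> slot 0
Table: [508, —, 527, 619, 333, —, 67]

3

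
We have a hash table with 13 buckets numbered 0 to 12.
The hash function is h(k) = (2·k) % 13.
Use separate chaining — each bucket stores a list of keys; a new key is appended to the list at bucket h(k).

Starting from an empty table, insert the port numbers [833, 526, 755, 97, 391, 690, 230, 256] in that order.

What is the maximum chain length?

4

Insert 833: h=2, bucket 2 empty → new chain.
Insert 526: h=12, bucket 12 empty → new chain.
Insert 755: h=2, bucket 2 nonempty → append to chain.
Insert 97: h=12, bucket 12 nonempty → append to chain.
Insert 391: h=2, bucket 2 nonempty → append to chain.
Insert 690: h=2, bucket 2 nonempty → append to chain.
Insert 230: h=5, bucket 5 empty → new chain.
Insert 256: h=5, bucket 5 nonempty → append to chain.
Final buckets:
0: —
1: —
2: 833 -> 755 -> 391 -> 690
3: —
4: —
5: 230 -> 256
6: —
7: —
8: —
9: —
10: —
11: —
12: 526 -> 97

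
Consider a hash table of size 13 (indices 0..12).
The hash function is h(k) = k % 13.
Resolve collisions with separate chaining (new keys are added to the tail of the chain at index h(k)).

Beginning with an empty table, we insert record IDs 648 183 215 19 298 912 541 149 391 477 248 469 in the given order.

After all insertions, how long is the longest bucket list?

4

Insert 648: h=11, bucket 11 empty → new chain.
Insert 183: h=1, bucket 1 empty → new chain.
Insert 215: h=7, bucket 7 empty → new chain.
Insert 19: h=6, bucket 6 empty → new chain.
Insert 298: h=12, bucket 12 empty → new chain.
Insert 912: h=2, bucket 2 empty → new chain.
Insert 541: h=8, bucket 8 empty → new chain.
Insert 149: h=6, bucket 6 nonempty → append to chain.
Insert 391: h=1, bucket 1 nonempty → append to chain.
Insert 477: h=9, bucket 9 empty → new chain.
Insert 248: h=1, bucket 1 nonempty → append to chain.
Insert 469: h=1, bucket 1 nonempty → append to chain.
Final buckets:
0: —
1: 183 -> 391 -> 248 -> 469
2: 912
3: —
4: —
5: —
6: 19 -> 149
7: 215
8: 541
9: 477
10: —
11: 648
12: 298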